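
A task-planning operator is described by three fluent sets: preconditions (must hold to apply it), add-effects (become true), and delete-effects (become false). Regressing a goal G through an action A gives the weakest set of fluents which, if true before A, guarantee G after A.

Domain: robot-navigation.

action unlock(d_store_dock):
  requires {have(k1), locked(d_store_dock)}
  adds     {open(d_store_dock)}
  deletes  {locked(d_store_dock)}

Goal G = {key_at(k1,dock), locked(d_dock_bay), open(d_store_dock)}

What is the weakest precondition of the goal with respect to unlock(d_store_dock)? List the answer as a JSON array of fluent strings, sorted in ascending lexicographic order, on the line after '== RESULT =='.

Compute (G \ add) ∪ pre:
  G ∩ del = {}  (empty — regression defined)
  G \ add = {key_at(k1,dock), locked(d_dock_bay), open(d_store_dock)} \ {open(d_store_dock)} = {key_at(k1,dock), locked(d_dock_bay)}
  ∪ pre   = {key_at(k1,dock), locked(d_dock_bay)} ∪ {have(k1), locked(d_store_dock)}
          = {have(k1), key_at(k1,dock), locked(d_dock_bay), locked(d_store_dock)}

== RESULT ==
["have(k1)", "key_at(k1,dock)", "locked(d_dock_bay)", "locked(d_store_dock)"]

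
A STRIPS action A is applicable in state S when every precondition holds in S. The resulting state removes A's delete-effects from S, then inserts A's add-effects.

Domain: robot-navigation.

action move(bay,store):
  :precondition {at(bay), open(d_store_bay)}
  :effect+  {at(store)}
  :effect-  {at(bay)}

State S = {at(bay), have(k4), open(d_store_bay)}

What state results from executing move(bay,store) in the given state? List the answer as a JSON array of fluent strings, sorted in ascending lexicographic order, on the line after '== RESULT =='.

Compute (S \ del) ∪ add:
  pre ⊆ S: {at(bay), open(d_store_bay)} ⊆ S  — applicable
  S \ del = {have(k4), open(d_store_bay)}
  ∪ add   = {at(store), have(k4), open(d_store_bay)}

== RESULT ==
["at(store)", "have(k4)", "open(d_store_bay)"]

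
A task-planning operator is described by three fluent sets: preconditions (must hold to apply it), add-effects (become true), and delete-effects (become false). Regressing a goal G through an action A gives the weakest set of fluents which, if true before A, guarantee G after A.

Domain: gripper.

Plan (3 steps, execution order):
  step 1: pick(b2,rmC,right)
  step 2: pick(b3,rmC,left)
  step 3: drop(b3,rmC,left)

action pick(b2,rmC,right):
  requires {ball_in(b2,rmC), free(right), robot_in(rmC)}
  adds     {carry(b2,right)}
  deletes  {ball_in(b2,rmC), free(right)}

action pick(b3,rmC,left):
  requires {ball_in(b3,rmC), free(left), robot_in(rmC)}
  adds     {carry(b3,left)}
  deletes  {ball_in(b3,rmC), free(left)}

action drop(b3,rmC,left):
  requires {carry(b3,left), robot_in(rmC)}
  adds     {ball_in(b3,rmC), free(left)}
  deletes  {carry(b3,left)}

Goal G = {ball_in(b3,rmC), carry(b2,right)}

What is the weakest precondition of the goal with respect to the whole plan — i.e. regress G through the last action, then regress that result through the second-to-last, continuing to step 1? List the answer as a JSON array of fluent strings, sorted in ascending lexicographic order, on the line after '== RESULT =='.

Work backward from the goal:
  through step 3 (drop(b3,rmC,left)): drop {ball_in(b3,rmC)}, keep {carry(b2,right)}, require {carry(b3,left), robot_in(rmC)}
    → {carry(b2,right), carry(b3,left), robot_in(rmC)}
  through step 2 (pick(b3,rmC,left)): drop {carry(b3,left)}, keep {carry(b2,right), robot_in(rmC)}, require {ball_in(b3,rmC), free(left), robot_in(rmC)}
    → {ball_in(b3,rmC), carry(b2,right), free(left), robot_in(rmC)}
  through step 1 (pick(b2,rmC,right)): drop {carry(b2,right)}, keep {ball_in(b3,rmC), free(left), robot_in(rmC)}, require {ball_in(b2,rmC), free(right), robot_in(rmC)}
    → {ball_in(b2,rmC), ball_in(b3,rmC), free(left), free(right), robot_in(rmC)}

== RESULT ==
["ball_in(b2,rmC)", "ball_in(b3,rmC)", "free(left)", "free(right)", "robot_in(rmC)"]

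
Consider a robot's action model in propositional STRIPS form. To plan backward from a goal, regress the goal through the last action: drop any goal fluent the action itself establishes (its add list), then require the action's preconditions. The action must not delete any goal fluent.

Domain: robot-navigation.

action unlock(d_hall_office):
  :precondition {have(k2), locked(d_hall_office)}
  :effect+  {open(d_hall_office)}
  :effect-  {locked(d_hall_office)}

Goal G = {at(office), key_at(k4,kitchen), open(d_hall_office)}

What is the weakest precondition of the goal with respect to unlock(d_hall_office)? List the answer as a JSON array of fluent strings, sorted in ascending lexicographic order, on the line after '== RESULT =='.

Compute (G \ add) ∪ pre:
  G ∩ del = {}  (empty — regression defined)
  G \ add = {at(office), key_at(k4,kitchen), open(d_hall_office)} \ {open(d_hall_office)} = {at(office), key_at(k4,kitchen)}
  ∪ pre   = {at(office), key_at(k4,kitchen)} ∪ {have(k2), locked(d_hall_office)}
          = {at(office), have(k2), key_at(k4,kitchen), locked(d_hall_office)}

== RESULT ==
["at(office)", "have(k2)", "key_at(k4,kitchen)", "locked(d_hall_office)"]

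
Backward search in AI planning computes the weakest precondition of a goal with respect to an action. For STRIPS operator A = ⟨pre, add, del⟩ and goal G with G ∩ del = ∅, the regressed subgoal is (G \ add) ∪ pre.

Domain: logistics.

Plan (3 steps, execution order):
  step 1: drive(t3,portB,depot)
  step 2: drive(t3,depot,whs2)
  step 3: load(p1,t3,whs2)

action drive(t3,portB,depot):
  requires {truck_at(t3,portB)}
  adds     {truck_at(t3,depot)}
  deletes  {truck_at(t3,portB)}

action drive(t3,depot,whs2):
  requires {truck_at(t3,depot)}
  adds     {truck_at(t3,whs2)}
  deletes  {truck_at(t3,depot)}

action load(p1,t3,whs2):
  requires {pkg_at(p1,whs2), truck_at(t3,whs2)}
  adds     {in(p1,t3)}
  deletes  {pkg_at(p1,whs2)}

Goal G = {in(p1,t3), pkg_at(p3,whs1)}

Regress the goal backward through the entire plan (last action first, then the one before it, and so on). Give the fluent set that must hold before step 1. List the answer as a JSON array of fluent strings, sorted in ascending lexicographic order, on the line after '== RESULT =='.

Regress step by step:
  through step 3 (load(p1,t3,whs2)): drop {in(p1,t3)}, keep {pkg_at(p3,whs1)}, require {pkg_at(p1,whs2), truck_at(t3,whs2)}
    → {pkg_at(p1,whs2), pkg_at(p3,whs1), truck_at(t3,whs2)}
  through step 2 (drive(t3,depot,whs2)): drop {truck_at(t3,whs2)}, keep {pkg_at(p1,whs2), pkg_at(p3,whs1)}, require {truck_at(t3,depot)}
    → {pkg_at(p1,whs2), pkg_at(p3,whs1), truck_at(t3,depot)}
  through step 1 (drive(t3,portB,depot)): drop {truck_at(t3,depot)}, keep {pkg_at(p1,whs2), pkg_at(p3,whs1)}, require {truck_at(t3,portB)}
    → {pkg_at(p1,whs2), pkg_at(p3,whs1), truck_at(t3,portB)}

== RESULT ==
["pkg_at(p1,whs2)", "pkg_at(p3,whs1)", "truck_at(t3,portB)"]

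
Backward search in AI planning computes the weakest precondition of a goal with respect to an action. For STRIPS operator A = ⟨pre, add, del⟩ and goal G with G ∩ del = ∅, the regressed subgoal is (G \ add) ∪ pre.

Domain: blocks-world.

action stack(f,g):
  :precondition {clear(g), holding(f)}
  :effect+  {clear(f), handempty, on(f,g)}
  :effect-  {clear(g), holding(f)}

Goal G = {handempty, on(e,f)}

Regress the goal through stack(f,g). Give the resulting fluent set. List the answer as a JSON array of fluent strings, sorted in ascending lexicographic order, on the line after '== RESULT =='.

Regress:
  G ∩ del = {}  (empty — regression defined)
  G \ add = {handempty, on(e,f)} \ {clear(f), handempty, on(f,g)} = {on(e,f)}
  ∪ pre   = {on(e,f)} ∪ {clear(g), holding(f)}
          = {clear(g), holding(f), on(e,f)}

== RESULT ==
["clear(g)", "holding(f)", "on(e,f)"]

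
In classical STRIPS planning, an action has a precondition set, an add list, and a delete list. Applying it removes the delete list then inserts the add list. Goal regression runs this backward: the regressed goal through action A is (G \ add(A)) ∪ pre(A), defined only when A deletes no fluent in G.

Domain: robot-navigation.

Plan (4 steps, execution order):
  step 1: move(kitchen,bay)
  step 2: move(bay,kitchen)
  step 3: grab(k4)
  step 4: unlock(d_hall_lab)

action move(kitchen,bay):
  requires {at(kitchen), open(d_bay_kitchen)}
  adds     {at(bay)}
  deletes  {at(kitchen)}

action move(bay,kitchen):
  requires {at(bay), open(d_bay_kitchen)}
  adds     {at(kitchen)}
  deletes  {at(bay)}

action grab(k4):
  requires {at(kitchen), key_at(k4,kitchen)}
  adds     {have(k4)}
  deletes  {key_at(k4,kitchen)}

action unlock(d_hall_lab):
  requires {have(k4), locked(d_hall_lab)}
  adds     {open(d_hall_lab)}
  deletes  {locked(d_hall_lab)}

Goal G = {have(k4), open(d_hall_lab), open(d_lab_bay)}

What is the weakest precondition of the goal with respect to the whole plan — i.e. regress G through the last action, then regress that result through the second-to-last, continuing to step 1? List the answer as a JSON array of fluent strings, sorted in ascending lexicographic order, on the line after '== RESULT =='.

Work backward from the goal:
  through step 4 (unlock(d_hall_lab)): drop {open(d_hall_lab)}, keep {have(k4), open(d_lab_bay)}, require {have(k4), locked(d_hall_lab)}
    → {have(k4), locked(d_hall_lab), open(d_lab_bay)}
  through step 3 (grab(k4)): drop {have(k4)}, keep {locked(d_hall_lab), open(d_lab_bay)}, require {at(kitchen), key_at(k4,kitchen)}
    → {at(kitchen), key_at(k4,kitchen), locked(d_hall_lab), open(d_lab_bay)}
  through step 2 (move(bay,kitchen)): drop {at(kitchen)}, keep {key_at(k4,kitchen), locked(d_hall_lab), open(d_lab_bay)}, require {at(bay), open(d_bay_kitchen)}
    → {at(bay), key_at(k4,kitchen), locked(d_hall_lab), open(d_bay_kitchen), open(d_lab_bay)}
  through step 1 (move(kitchen,bay)): drop {at(bay)}, keep {key_at(k4,kitchen), locked(d_hall_lab), open(d_bay_kitchen), open(d_lab_bay)}, require {at(kitchen), open(d_bay_kitchen)}
    → {at(kitchen), key_at(k4,kitchen), locked(d_hall_lab), open(d_bay_kitchen), open(d_lab_bay)}

== RESULT ==
["at(kitchen)", "key_at(k4,kitchen)", "locked(d_hall_lab)", "open(d_bay_kitchen)", "open(d_lab_bay)"]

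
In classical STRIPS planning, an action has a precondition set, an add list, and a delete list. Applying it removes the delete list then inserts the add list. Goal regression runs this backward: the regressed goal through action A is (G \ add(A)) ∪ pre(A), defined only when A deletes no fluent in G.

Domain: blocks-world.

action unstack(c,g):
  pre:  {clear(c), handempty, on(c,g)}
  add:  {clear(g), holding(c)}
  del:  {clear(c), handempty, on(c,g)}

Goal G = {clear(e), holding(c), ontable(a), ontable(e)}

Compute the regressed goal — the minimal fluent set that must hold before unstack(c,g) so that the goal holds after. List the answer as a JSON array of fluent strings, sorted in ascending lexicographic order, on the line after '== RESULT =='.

Compute (G \ add) ∪ pre:
  G ∩ del = {}  (empty — regression defined)
  G \ add = {clear(e), holding(c), ontable(a), ontable(e)} \ {clear(g), holding(c)} = {clear(e), ontable(a), ontable(e)}
  ∪ pre   = {clear(e), ontable(a), ontable(e)} ∪ {clear(c), handempty, on(c,g)}
          = {clear(c), clear(e), handempty, on(c,g), ontable(a), ontable(e)}

== RESULT ==
["clear(c)", "clear(e)", "handempty", "on(c,g)", "ontable(a)", "ontable(e)"]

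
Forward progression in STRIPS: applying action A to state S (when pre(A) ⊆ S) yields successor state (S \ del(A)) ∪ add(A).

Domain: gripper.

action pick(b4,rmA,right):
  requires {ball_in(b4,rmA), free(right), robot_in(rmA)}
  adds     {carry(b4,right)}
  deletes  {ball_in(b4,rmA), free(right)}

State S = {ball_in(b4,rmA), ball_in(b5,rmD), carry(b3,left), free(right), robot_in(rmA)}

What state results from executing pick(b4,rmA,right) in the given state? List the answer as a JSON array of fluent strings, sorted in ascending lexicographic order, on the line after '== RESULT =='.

Compute (S \ del) ∪ add:
  pre ⊆ S: {ball_in(b4,rmA), free(right), robot_in(rmA)} ⊆ S  — applicable
  S \ del = {ball_in(b5,rmD), carry(b3,left), robot_in(rmA)}
  ∪ add   = {ball_in(b5,rmD), carry(b3,left), carry(b4,right), robot_in(rmA)}

== RESULT ==
["ball_in(b5,rmD)", "carry(b3,left)", "carry(b4,right)", "robot_in(rmA)"]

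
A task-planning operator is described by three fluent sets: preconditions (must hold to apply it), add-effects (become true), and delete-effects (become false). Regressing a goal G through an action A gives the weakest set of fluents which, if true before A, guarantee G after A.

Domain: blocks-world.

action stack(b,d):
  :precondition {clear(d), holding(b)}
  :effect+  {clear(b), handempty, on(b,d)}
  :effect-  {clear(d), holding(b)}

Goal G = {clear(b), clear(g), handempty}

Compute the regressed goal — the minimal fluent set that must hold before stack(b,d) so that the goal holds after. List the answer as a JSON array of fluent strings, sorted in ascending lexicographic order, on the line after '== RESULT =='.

Regress:
  G ∩ del = {}  (empty — regression defined)
  G \ add = {clear(b), clear(g), handempty} \ {clear(b), handempty, on(b,d)} = {clear(g)}
  ∪ pre   = {clear(g)} ∪ {clear(d), holding(b)}
          = {clear(d), clear(g), holding(b)}

== RESULT ==
["clear(d)", "clear(g)", "holding(b)"]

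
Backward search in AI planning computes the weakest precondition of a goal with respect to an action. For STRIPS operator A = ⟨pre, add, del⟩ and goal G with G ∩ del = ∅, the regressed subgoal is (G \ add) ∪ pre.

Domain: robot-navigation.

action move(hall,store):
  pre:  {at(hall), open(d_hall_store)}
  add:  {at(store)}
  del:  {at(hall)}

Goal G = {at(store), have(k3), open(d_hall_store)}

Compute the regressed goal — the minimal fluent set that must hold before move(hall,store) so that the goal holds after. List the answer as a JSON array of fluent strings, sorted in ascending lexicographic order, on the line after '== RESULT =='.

Compute (G \ add) ∪ pre:
  G ∩ del = {}  (empty — regression defined)
  G \ add = {at(store), have(k3), open(d_hall_store)} \ {at(store)} = {have(k3), open(d_hall_store)}
  ∪ pre   = {have(k3), open(d_hall_store)} ∪ {at(hall), open(d_hall_store)}
          = {at(hall), have(k3), open(d_hall_store)}

== RESULT ==
["at(hall)", "have(k3)", "open(d_hall_store)"]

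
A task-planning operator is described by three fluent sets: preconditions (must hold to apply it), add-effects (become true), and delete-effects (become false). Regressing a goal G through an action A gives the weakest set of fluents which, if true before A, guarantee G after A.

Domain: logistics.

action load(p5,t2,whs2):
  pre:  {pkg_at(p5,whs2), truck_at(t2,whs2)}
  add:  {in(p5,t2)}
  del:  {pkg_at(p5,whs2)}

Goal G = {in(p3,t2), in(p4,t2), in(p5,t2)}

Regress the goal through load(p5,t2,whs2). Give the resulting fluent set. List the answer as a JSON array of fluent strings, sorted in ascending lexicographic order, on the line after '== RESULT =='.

Compute (G \ add) ∪ pre:
  G ∩ del = {}  (empty — regression defined)
  G \ add = {in(p3,t2), in(p4,t2), in(p5,t2)} \ {in(p5,t2)} = {in(p3,t2), in(p4,t2)}
  ∪ pre   = {in(p3,t2), in(p4,t2)} ∪ {pkg_at(p5,whs2), truck_at(t2,whs2)}
          = {in(p3,t2), in(p4,t2), pkg_at(p5,whs2), truck_at(t2,whs2)}

== RESULT ==
["in(p3,t2)", "in(p4,t2)", "pkg_at(p5,whs2)", "truck_at(t2,whs2)"]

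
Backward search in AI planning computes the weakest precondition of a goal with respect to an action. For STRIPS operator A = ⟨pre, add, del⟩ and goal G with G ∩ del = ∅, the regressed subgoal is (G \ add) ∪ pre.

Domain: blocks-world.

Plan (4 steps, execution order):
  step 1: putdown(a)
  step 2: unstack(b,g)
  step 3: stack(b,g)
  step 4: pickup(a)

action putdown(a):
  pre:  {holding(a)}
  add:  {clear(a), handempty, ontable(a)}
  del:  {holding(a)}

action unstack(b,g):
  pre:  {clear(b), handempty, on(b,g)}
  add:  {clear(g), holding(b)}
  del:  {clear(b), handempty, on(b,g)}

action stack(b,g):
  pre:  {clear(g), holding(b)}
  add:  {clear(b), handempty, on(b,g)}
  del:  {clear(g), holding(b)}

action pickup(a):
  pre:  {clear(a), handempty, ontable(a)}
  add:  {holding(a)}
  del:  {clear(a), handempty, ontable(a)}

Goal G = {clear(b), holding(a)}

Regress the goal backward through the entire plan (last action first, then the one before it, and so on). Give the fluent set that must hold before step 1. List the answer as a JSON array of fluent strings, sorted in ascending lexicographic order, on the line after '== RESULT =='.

Work backward from the goal:
  through step 4 (pickup(a)): drop {holding(a)}, keep {clear(b)}, require {clear(a), handempty, ontable(a)}
    → {clear(a), clear(b), handempty, ontable(a)}
  through step 3 (stack(b,g)): drop {clear(b), handempty}, keep {clear(a), ontable(a)}, require {clear(g), holding(b)}
    → {clear(a), clear(g), holding(b), ontable(a)}
  through step 2 (unstack(b,g)): drop {clear(g), holding(b)}, keep {clear(a), ontable(a)}, require {clear(b), handempty, on(b,g)}
    → {clear(a), clear(b), handempty, on(b,g), ontable(a)}
  through step 1 (putdown(a)): drop {clear(a), handempty, ontable(a)}, keep {clear(b), on(b,g)}, require {holding(a)}
    → {clear(b), holding(a), on(b,g)}

== RESULT ==
["clear(b)", "holding(a)", "on(b,g)"]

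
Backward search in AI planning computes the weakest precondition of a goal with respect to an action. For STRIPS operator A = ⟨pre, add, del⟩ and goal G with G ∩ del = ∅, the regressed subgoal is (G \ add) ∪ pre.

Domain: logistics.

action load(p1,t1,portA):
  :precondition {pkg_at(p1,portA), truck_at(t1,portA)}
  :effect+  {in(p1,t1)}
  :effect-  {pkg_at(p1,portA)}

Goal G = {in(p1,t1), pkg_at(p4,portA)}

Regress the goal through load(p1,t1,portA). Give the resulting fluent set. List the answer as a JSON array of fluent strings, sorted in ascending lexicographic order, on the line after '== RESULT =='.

Compute (G \ add) ∪ pre:
  G ∩ del = {}  (empty — regression defined)
  G \ add = {in(p1,t1), pkg_at(p4,portA)} \ {in(p1,t1)} = {pkg_at(p4,portA)}
  ∪ pre   = {pkg_at(p4,portA)} ∪ {pkg_at(p1,portA), truck_at(t1,portA)}
          = {pkg_at(p1,portA), pkg_at(p4,portA), truck_at(t1,portA)}

== RESULT ==
["pkg_at(p1,portA)", "pkg_at(p4,portA)", "truck_at(t1,portA)"]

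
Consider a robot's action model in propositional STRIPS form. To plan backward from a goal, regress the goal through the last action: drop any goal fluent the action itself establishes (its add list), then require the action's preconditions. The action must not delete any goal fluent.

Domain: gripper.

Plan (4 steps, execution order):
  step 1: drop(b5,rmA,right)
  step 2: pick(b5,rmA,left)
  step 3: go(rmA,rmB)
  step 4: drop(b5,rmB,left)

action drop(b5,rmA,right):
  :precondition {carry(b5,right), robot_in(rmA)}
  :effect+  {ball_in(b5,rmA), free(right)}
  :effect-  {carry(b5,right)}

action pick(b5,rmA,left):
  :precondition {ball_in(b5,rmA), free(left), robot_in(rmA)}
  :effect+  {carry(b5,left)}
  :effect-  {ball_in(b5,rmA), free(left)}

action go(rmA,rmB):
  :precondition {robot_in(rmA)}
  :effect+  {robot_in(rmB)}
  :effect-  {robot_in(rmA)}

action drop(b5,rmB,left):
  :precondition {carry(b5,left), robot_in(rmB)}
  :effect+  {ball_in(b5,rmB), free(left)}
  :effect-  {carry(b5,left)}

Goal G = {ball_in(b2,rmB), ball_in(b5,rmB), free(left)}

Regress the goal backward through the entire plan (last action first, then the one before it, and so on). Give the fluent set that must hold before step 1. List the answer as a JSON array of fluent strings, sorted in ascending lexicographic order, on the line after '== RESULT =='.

Work backward from the goal:
  through step 4 (drop(b5,rmB,left)): drop {ball_in(b5,rmB), free(left)}, keep {ball_in(b2,rmB)}, require {carry(b5,left), robot_in(rmB)}
    → {ball_in(b2,rmB), carry(b5,left), robot_in(rmB)}
  through step 3 (go(rmA,rmB)): drop {robot_in(rmB)}, keep {ball_in(b2,rmB), carry(b5,left)}, require {robot_in(rmA)}
    → {ball_in(b2,rmB), carry(b5,left), robot_in(rmA)}
  through step 2 (pick(b5,rmA,left)): drop {carry(b5,left)}, keep {ball_in(b2,rmB), robot_in(rmA)}, require {ball_in(b5,rmA), free(left), robot_in(rmA)}
    → {ball_in(b2,rmB), ball_in(b5,rmA), free(left), robot_in(rmA)}
  through step 1 (drop(b5,rmA,right)): drop {ball_in(b5,rmA)}, keep {ball_in(b2,rmB), free(left), robot_in(rmA)}, require {carry(b5,right), robot_in(rmA)}
    → {ball_in(b2,rmB), carry(b5,right), free(left), robot_in(rmA)}

== RESULT ==
["ball_in(b2,rmB)", "carry(b5,right)", "free(left)", "robot_in(rmA)"]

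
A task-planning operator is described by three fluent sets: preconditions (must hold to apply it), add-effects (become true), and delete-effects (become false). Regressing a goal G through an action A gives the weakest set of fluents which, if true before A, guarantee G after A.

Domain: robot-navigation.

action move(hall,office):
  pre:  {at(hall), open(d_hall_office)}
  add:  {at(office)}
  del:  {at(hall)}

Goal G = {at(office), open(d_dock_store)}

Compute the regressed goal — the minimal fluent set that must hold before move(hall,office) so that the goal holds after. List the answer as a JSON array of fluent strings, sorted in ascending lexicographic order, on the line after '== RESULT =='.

Regress:
  G ∩ del = {}  (empty — regression defined)
  G \ add = {at(office), open(d_dock_store)} \ {at(office)} = {open(d_dock_store)}
  ∪ pre   = {open(d_dock_store)} ∪ {at(hall), open(d_hall_office)}
          = {at(hall), open(d_dock_store), open(d_hall_office)}

== RESULT ==
["at(hall)", "open(d_dock_store)", "open(d_hall_office)"]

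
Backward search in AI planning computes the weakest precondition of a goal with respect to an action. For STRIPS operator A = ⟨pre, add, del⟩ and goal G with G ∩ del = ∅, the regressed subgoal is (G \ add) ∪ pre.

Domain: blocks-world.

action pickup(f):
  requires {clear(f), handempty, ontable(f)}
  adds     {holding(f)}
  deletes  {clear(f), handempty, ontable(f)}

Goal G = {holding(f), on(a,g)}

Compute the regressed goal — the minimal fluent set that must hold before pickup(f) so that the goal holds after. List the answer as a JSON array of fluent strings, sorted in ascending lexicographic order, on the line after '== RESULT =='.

Regress:
  G ∩ del = {}  (empty — regression defined)
  G \ add = {holding(f), on(a,g)} \ {holding(f)} = {on(a,g)}
  ∪ pre   = {on(a,g)} ∪ {clear(f), handempty, ontable(f)}
          = {clear(f), handempty, on(a,g), ontable(f)}

== RESULT ==
["clear(f)", "handempty", "on(a,g)", "ontable(f)"]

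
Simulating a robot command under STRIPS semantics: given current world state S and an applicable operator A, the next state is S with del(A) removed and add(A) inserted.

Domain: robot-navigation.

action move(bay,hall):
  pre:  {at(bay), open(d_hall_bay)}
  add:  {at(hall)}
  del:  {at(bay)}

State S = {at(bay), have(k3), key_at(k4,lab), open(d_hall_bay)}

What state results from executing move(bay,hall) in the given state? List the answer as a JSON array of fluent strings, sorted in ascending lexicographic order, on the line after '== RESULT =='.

Progress:
  pre ⊆ S: {at(bay), open(d_hall_bay)} ⊆ S  — applicable
  S \ del = {have(k3), key_at(k4,lab), open(d_hall_bay)}
  ∪ add   = {at(hall), have(k3), key_at(k4,lab), open(d_hall_bay)}

== RESULT ==
["at(hall)", "have(k3)", "key_at(k4,lab)", "open(d_hall_bay)"]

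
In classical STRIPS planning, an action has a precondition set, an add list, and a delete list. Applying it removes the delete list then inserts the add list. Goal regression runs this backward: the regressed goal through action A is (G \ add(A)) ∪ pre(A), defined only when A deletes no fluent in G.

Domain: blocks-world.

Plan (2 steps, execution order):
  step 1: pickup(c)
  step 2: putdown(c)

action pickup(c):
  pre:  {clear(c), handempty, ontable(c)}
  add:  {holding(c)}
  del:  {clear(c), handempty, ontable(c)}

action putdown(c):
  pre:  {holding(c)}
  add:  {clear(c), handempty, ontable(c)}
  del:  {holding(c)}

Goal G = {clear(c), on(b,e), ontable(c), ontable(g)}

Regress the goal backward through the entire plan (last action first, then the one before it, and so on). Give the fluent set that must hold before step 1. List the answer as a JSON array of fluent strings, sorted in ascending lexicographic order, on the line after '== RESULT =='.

Regress step by step:
  through step 2 (putdown(c)): drop {clear(c), ontable(c)}, keep {on(b,e), ontable(g)}, require {holding(c)}
    → {holding(c), on(b,e), ontable(g)}
  through step 1 (pickup(c)): drop {holding(c)}, keep {on(b,e), ontable(g)}, require {clear(c), handempty, ontable(c)}
    → {clear(c), handempty, on(b,e), ontable(c), ontable(g)}

== RESULT ==
["clear(c)", "handempty", "on(b,e)", "ontable(c)", "ontable(g)"]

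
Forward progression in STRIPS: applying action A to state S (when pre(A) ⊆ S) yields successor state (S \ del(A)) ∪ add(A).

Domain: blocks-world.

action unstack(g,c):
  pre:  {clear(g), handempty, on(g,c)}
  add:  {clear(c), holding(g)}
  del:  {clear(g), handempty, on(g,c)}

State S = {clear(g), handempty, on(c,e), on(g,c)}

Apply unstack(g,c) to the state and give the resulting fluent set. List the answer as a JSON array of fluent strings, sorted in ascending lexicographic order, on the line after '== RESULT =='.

Compute (S \ del) ∪ add:
  pre ⊆ S: {clear(g), handempty, on(g,c)} ⊆ S  — applicable
  S \ del = {on(c,e)}
  ∪ add   = {clear(c), holding(g), on(c,e)}

== RESULT ==
["clear(c)", "holding(g)", "on(c,e)"]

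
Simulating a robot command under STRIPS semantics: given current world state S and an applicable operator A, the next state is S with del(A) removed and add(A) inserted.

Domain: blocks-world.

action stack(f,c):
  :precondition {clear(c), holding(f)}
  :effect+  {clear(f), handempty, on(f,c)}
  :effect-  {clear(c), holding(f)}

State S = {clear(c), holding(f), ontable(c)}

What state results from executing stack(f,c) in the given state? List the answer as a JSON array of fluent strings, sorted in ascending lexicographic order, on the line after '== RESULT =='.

Progress:
  pre ⊆ S: {clear(c), holding(f)} ⊆ S  — applicable
  S \ del = {ontable(c)}
  ∪ add   = {clear(f), handempty, on(f,c), ontable(c)}

== RESULT ==
["clear(f)", "handempty", "on(f,c)", "ontable(c)"]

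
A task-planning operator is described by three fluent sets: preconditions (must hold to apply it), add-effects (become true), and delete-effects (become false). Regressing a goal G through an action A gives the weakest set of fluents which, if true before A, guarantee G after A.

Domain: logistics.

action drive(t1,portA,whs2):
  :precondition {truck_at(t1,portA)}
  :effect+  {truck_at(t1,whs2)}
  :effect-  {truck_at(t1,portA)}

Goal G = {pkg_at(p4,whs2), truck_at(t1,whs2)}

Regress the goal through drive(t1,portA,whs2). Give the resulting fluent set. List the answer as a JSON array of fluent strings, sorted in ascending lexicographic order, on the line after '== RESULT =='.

Regress:
  G ∩ del = {}  (empty — regression defined)
  G \ add = {pkg_at(p4,whs2), truck_at(t1,whs2)} \ {truck_at(t1,whs2)} = {pkg_at(p4,whs2)}
  ∪ pre   = {pkg_at(p4,whs2)} ∪ {truck_at(t1,portA)}
          = {pkg_at(p4,whs2), truck_at(t1,portA)}

== RESULT ==
["pkg_at(p4,whs2)", "truck_at(t1,portA)"]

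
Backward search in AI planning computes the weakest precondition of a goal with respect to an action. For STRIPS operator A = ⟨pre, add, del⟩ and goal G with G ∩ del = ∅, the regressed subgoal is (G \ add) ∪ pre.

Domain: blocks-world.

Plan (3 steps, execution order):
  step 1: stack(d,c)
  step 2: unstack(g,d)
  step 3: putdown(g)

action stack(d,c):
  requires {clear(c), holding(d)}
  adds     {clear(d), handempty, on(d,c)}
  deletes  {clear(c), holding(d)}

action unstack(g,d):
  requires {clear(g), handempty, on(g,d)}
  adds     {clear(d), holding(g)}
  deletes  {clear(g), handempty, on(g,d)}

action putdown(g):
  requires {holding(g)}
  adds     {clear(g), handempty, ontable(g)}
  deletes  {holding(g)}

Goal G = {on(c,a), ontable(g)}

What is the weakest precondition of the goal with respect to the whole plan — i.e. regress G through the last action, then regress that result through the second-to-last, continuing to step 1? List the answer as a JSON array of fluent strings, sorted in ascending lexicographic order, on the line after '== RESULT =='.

Regress step by step:
  through step 3 (putdown(g)): drop {ontable(g)}, keep {on(c,a)}, require {holding(g)}
    → {holding(g), on(c,a)}
  through step 2 (unstack(g,d)): drop {holding(g)}, keep {on(c,a)}, require {clear(g), handempty, on(g,d)}
    → {clear(g), handempty, on(c,a), on(g,d)}
  through step 1 (stack(d,c)): drop {handempty}, keep {clear(g), on(c,a), on(g,d)}, require {clear(c), holding(d)}
    → {clear(c), clear(g), holding(d), on(c,a), on(g,d)}

== RESULT ==
["clear(c)", "clear(g)", "holding(d)", "on(c,a)", "on(g,d)"]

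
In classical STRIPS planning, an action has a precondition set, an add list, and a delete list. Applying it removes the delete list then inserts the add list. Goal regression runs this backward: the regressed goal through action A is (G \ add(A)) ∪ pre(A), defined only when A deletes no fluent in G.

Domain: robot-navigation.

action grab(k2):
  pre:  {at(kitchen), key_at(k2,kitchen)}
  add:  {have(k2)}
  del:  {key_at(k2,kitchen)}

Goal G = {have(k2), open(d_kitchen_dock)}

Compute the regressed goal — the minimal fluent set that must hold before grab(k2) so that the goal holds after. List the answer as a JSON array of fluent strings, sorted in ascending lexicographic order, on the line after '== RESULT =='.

Compute (G \ add) ∪ pre:
  G ∩ del = {}  (empty — regression defined)
  G \ add = {have(k2), open(d_kitchen_dock)} \ {have(k2)} = {open(d_kitchen_dock)}
  ∪ pre   = {open(d_kitchen_dock)} ∪ {at(kitchen), key_at(k2,kitchen)}
          = {at(kitchen), key_at(k2,kitchen), open(d_kitchen_dock)}

== RESULT ==
["at(kitchen)", "key_at(k2,kitchen)", "open(d_kitchen_dock)"]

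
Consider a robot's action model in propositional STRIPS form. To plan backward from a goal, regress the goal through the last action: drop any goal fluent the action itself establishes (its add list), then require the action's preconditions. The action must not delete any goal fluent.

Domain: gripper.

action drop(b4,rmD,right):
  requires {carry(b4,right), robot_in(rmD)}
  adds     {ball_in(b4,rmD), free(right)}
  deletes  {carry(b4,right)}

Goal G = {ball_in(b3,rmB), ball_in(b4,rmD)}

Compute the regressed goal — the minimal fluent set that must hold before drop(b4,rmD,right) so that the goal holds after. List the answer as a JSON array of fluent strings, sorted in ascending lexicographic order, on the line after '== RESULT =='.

Regress:
  G ∩ del = {}  (empty — regression defined)
  G \ add = {ball_in(b3,rmB), ball_in(b4,rmD)} \ {ball_in(b4,rmD), free(right)} = {ball_in(b3,rmB)}
  ∪ pre   = {ball_in(b3,rmB)} ∪ {carry(b4,right), robot_in(rmD)}
          = {ball_in(b3,rmB), carry(b4,right), robot_in(rmD)}

== RESULT ==
["ball_in(b3,rmB)", "carry(b4,right)", "robot_in(rmD)"]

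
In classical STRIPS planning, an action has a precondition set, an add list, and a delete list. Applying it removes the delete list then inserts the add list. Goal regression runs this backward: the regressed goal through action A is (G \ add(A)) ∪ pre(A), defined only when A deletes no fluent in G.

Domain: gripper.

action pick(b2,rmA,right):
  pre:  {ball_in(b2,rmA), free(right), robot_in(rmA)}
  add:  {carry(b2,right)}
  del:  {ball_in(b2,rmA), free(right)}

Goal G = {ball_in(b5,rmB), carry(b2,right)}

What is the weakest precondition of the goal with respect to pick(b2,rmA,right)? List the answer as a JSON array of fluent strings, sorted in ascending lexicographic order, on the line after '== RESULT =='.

Regress:
  G ∩ del = {}  (empty — regression defined)
  G \ add = {ball_in(b5,rmB), carry(b2,right)} \ {carry(b2,right)} = {ball_in(b5,rmB)}
  ∪ pre   = {ball_in(b5,rmB)} ∪ {ball_in(b2,rmA), free(right), robot_in(rmA)}
          = {ball_in(b2,rmA), ball_in(b5,rmB), free(right), robot_in(rmA)}

== RESULT ==
["ball_in(b2,rmA)", "ball_in(b5,rmB)", "free(right)", "robot_in(rmA)"]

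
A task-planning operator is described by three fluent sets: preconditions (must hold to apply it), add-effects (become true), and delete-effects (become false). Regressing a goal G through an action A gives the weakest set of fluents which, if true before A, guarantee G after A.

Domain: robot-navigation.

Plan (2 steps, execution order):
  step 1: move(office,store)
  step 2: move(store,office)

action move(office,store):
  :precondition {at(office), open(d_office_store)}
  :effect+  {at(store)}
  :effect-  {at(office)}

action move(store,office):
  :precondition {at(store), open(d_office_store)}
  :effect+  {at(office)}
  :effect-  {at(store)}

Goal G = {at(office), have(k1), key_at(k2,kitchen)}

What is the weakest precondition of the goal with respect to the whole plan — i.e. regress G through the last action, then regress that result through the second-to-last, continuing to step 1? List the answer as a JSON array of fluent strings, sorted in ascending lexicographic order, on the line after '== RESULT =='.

Work backward from the goal:
  through step 2 (move(store,office)): drop {at(office)}, keep {have(k1), key_at(k2,kitchen)}, require {at(store), open(d_office_store)}
    → {at(store), have(k1), key_at(k2,kitchen), open(d_office_store)}
  through step 1 (move(office,store)): drop {at(store)}, keep {have(k1), key_at(k2,kitchen), open(d_office_store)}, require {at(office), open(d_office_store)}
    → {at(office), have(k1), key_at(k2,kitchen), open(d_office_store)}

== RESULT ==
["at(office)", "have(k1)", "key_at(k2,kitchen)", "open(d_office_store)"]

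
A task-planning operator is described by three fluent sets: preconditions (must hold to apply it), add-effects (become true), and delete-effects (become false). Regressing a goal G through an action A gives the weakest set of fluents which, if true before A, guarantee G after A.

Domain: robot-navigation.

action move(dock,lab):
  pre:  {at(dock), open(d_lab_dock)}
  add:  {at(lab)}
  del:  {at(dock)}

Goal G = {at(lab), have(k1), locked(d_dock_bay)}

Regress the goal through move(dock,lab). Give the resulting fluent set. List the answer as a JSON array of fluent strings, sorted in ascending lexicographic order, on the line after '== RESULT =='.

Compute (G \ add) ∪ pre:
  G ∩ del = {}  (empty — regression defined)
  G \ add = {at(lab), have(k1), locked(d_dock_bay)} \ {at(lab)} = {have(k1), locked(d_dock_bay)}
  ∪ pre   = {have(k1), locked(d_dock_bay)} ∪ {at(dock), open(d_lab_dock)}
          = {at(dock), have(k1), locked(d_dock_bay), open(d_lab_dock)}

== RESULT ==
["at(dock)", "have(k1)", "locked(d_dock_bay)", "open(d_lab_dock)"]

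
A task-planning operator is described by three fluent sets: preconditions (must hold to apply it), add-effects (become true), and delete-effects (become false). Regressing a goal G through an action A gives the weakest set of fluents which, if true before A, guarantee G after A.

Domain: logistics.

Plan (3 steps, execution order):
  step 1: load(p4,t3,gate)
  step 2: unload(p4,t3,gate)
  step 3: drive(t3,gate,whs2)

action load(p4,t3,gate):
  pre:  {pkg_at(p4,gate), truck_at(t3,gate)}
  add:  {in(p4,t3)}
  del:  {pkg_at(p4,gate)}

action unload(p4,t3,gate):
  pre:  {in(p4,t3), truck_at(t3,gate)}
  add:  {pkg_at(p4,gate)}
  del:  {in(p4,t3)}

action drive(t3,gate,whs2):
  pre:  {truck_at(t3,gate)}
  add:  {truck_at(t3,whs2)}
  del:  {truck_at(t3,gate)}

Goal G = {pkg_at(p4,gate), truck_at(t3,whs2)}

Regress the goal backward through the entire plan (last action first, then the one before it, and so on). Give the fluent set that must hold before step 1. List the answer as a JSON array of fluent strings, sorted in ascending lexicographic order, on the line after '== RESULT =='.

Regress step by step:
  through step 3 (drive(t3,gate,whs2)): drop {truck_at(t3,whs2)}, keep {pkg_at(p4,gate)}, require {truck_at(t3,gate)}
    → {pkg_at(p4,gate), truck_at(t3,gate)}
  through step 2 (unload(p4,t3,gate)): drop {pkg_at(p4,gate)}, keep {truck_at(t3,gate)}, require {in(p4,t3), truck_at(t3,gate)}
    → {in(p4,t3), truck_at(t3,gate)}
  through step 1 (load(p4,t3,gate)): drop {in(p4,t3)}, keep {truck_at(t3,gate)}, require {pkg_at(p4,gate), truck_at(t3,gate)}
    → {pkg_at(p4,gate), truck_at(t3,gate)}

== RESULT ==
["pkg_at(p4,gate)", "truck_at(t3,gate)"]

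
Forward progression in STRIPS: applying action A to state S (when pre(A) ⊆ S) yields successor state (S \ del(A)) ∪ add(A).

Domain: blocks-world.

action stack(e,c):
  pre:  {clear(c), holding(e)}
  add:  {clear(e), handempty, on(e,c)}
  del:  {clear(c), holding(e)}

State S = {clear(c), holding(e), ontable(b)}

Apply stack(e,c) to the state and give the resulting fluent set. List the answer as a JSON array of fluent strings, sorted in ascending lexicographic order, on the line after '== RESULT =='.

Progress:
  pre ⊆ S: {clear(c), holding(e)} ⊆ S  — applicable
  S \ del = {ontable(b)}
  ∪ add   = {clear(e), handempty, on(e,c), ontable(b)}

== RESULT ==
["clear(e)", "handempty", "on(e,c)", "ontable(b)"]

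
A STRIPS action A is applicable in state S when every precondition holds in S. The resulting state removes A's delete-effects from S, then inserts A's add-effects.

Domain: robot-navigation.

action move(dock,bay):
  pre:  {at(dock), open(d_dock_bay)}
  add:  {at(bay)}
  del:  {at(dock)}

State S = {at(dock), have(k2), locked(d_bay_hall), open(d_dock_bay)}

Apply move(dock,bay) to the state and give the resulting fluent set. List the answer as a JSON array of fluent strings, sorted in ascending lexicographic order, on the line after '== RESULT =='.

Compute (S \ del) ∪ add:
  pre ⊆ S: {at(dock), open(d_dock_bay)} ⊆ S  — applicable
  S \ del = {have(k2), locked(d_bay_hall), open(d_dock_bay)}
  ∪ add   = {at(bay), have(k2), locked(d_bay_hall), open(d_dock_bay)}

== RESULT ==
["at(bay)", "have(k2)", "locked(d_bay_hall)", "open(d_dock_bay)"]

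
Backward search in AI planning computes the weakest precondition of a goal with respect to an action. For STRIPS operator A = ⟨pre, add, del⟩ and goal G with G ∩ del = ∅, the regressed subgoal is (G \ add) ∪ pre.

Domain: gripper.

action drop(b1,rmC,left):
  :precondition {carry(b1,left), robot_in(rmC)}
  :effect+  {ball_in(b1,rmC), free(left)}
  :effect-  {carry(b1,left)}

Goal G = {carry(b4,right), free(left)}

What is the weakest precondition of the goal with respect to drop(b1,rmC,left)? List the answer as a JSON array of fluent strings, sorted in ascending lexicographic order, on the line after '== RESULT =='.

Regress:
  G ∩ del = {}  (empty — regression defined)
  G \ add = {carry(b4,right), free(left)} \ {ball_in(b1,rmC), free(left)} = {carry(b4,right)}
  ∪ pre   = {carry(b4,right)} ∪ {carry(b1,left), robot_in(rmC)}
          = {carry(b1,left), carry(b4,right), robot_in(rmC)}

== RESULT ==
["carry(b1,left)", "carry(b4,right)", "robot_in(rmC)"]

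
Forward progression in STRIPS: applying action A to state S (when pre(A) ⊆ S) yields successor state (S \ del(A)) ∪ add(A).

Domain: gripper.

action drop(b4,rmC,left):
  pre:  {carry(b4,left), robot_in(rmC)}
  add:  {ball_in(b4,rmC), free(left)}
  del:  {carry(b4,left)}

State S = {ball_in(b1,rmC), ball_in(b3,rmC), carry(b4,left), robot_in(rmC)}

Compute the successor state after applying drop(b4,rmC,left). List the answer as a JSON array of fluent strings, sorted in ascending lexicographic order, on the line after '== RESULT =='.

Compute (S \ del) ∪ add:
  pre ⊆ S: {carry(b4,left), robot_in(rmC)} ⊆ S  — applicable
  S \ del = {ball_in(b1,rmC), ball_in(b3,rmC), robot_in(rmC)}
  ∪ add   = {ball_in(b1,rmC), ball_in(b3,rmC), ball_in(b4,rmC), free(left), robot_in(rmC)}

== RESULT ==
["ball_in(b1,rmC)", "ball_in(b3,rmC)", "ball_in(b4,rmC)", "free(left)", "robot_in(rmC)"]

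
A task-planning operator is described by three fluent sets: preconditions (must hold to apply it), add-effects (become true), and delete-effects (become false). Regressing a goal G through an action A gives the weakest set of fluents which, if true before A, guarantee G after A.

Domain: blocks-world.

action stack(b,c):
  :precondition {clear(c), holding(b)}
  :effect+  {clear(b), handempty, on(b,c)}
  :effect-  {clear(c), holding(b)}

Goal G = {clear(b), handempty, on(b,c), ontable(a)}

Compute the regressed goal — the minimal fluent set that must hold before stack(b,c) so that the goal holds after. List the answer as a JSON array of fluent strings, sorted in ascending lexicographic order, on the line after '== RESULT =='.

Regress:
  G ∩ del = {}  (empty — regression defined)
  G \ add = {clear(b), handempty, on(b,c), ontable(a)} \ {clear(b), handempty, on(b,c)} = {ontable(a)}
  ∪ pre   = {ontable(a)} ∪ {clear(c), holding(b)}
          = {clear(c), holding(b), ontable(a)}

== RESULT ==
["clear(c)", "holding(b)", "ontable(a)"]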